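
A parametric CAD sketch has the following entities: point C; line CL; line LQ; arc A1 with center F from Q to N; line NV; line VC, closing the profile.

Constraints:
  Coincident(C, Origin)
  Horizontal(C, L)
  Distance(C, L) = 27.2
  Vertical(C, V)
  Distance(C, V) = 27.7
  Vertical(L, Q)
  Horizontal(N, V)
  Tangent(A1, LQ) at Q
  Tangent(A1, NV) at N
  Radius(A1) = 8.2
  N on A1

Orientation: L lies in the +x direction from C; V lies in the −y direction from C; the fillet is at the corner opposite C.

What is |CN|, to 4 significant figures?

33.59

C is at the origin; CL is horizontal with |CL| = 27.2 and L on the +x side, so L = (27.20, 0.000). C and V share the same x with |CV| = 27.7 and V on the −y side, so V = (0.000, -27.70). The virtual corner opposite C is at (27.20, -27.70). A1 meets LQ tangentially, so FQ is at right angles to LQ and tangency of A1 to NV means the radius FN is perpendicular to NV, with radius 8.2, so the center F sits 8.2 in from both sides at F = (19.00, -19.50). That places the tangent points at Q = (27.20, -19.50) on LQ and N = (19.00, -27.70) on NV. Then |CN| = |N − C| = 33.59.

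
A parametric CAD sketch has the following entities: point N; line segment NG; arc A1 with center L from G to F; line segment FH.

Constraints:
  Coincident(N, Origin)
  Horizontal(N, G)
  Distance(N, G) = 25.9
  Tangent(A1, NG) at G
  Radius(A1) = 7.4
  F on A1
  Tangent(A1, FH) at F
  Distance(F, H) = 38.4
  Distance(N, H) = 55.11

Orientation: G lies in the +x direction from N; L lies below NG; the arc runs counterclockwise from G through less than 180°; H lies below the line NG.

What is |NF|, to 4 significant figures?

21.09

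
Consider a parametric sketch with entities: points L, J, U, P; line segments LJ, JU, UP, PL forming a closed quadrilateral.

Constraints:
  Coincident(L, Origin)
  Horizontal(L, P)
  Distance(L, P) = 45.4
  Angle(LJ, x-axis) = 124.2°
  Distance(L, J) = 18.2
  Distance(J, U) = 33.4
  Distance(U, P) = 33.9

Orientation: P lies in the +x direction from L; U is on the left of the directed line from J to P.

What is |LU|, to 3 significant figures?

32.7

Checks: |JU| = 33.40 ✓; |UP| = 33.90 ✓.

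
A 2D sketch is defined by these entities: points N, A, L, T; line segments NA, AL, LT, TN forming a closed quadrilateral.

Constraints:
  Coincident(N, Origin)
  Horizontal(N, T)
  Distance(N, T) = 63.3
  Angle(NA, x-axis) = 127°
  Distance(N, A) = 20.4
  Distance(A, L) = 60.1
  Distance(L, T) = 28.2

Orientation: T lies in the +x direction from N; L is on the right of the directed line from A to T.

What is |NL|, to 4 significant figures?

41.88

Checks: |AL| = 60.10 ✓; |LT| = 28.20 ✓.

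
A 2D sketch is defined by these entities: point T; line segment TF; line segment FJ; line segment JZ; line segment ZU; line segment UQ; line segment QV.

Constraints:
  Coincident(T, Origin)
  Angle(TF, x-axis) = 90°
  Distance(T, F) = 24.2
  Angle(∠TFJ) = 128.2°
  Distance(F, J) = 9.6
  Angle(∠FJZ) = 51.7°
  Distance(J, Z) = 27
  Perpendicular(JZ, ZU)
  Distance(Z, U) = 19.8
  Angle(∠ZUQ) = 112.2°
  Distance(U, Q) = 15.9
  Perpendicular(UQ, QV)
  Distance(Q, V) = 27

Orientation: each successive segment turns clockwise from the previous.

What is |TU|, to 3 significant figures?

12.7

∠FJZ = 51.7° gives JZ at -90.1° from the x-axis; with |JZ| = 27.0, Z = (7.50, 3.14). JZ is perpendicular to ZU, so ZU runs at 180°; with |ZU| = 19.8, U = (-12.3, 3.17). Then |TU| = |U − T| = 12.7.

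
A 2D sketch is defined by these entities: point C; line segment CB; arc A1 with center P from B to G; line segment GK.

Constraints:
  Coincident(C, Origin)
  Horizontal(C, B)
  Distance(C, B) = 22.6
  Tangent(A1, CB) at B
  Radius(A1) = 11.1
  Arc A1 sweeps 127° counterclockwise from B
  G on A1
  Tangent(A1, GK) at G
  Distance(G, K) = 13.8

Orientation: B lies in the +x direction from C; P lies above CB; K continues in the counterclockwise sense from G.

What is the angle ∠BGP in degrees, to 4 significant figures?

26.50°

Since A1 is tangent to CB there, PB ⟂ CB, so P = B + (0, 11.1) = (22.60, 11.10). On A1, B sits at bearing -90° from P; a 127° counterclockwise sweep puts G at bearing 37°, so G = P + 11.1·(cos 37°, sin 37°) = (31.46, 17.78). Then cos ∠BGP = GB·GP / (|GB||GP|), giving 26.50°.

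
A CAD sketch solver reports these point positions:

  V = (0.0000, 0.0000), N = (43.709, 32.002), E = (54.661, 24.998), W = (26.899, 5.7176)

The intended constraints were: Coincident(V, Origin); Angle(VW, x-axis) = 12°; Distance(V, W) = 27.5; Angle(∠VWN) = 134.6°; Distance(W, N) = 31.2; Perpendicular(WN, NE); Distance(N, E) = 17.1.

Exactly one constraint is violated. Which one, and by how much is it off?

Distance(N, E) = 17.1 — off by 4.10.

V = (0.00, 0.00) ✓; VW at 12.00° ✓; |VW| = 27.50 ✓; ∠VWN = 134.6° ✓; |WN| = 31.20 ✓; ∠(WN, NE) = 90.00° ✓; |NE| = 13.00 ✗.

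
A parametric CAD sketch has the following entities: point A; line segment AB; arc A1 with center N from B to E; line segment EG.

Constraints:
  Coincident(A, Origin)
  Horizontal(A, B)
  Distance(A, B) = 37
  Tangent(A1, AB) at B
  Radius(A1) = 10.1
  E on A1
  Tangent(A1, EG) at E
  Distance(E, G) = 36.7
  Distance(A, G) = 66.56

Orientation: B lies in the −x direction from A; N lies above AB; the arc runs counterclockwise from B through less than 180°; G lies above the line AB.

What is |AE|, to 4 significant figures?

32.25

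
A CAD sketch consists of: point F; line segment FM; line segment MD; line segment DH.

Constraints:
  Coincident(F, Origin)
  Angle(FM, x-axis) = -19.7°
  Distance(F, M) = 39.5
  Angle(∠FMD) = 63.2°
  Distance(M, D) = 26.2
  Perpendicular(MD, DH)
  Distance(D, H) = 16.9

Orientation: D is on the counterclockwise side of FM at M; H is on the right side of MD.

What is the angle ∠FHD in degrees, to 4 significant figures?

9.139°

F is at the origin; FM runs at -19.7° with length 39.5, so M = 39.5·(cos -19.7°, sin -19.7°) = (37.19, -13.32). ∠FMD = 63.2°, so MD runs at -19.7° + (180° − 63.2°) = 97.10° from the x-axis; with |MD| = 26.2, D = M + 26.2·(cos 97.10°, sin 97.10°) = (33.95, 12.68). The perpendicularity gives DH at right angles to MD; with |DH| = 16.9 on the right of MD, H = D + 16.9·(0.9923, 0.1236) = (50.72, 14.77). Then cos ∠FHD = HF·HD / (|HF||HD|), giving 9.139°.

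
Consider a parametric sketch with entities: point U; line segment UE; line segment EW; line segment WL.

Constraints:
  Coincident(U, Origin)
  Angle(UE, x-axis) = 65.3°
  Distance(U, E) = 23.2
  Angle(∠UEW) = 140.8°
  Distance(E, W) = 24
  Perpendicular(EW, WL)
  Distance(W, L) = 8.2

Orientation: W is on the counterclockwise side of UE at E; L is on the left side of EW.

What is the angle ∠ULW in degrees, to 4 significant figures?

98.75°

U is at the origin; UE runs at 65.3° with length 23.2, so E = 23.2·(cos 65.3°, sin 65.3°) = (9.695, 21.08). ∠UEW = 140.8°, so EW runs at 65.3° + (180° − 140.8°) = 104.5° from the x-axis; with |EW| = 24.0, W = E + 24.0·(cos 104.5°, sin 104.5°) = (3.685, 44.31). The perpendicularity gives WL at right angles to EW; with |WL| = 8.2 on the left of EW, L = W + 8.2·(-0.9681, -0.2504) = (-4.253, 42.26). Then cos ∠ULW = LU·LW / (|LU||LW|), giving 98.75°.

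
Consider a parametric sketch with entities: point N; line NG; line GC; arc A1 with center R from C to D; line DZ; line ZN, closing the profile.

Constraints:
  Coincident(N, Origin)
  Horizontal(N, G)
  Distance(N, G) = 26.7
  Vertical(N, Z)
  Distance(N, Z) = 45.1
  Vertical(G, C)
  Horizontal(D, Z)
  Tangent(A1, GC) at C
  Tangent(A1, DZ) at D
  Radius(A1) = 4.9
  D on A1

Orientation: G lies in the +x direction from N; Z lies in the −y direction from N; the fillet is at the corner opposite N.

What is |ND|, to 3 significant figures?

50.1

The virtual corner opposite N is at (26.7, -45.1). A1 meets GC tangentially, so RC is at right angles to GC and the tangent condition forces RD to be normal to DZ, with radius 4.9, so the center R sits 4.9 in from both sides at R = (21.8, -40.2). That places the tangent points at C = (26.7, -40.2) on GC and D = (21.8, -45.1) on DZ. Then |ND| = |D − N| = 50.1.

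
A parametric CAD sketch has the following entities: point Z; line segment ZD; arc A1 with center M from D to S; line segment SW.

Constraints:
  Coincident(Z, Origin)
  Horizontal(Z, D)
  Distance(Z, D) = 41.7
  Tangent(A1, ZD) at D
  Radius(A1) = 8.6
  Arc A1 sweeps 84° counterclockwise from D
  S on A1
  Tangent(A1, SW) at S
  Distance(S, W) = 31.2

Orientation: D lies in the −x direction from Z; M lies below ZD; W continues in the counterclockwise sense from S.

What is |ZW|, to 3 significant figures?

66.1

On A1, D sits at bearing 90° from M; an 84° counterclockwise sweep puts S at bearing 174°, so S = M + 8.6·(cos 174°, sin 174°) = (-50.3, -7.70). A1 meets SW tangentially, so MS is at right angles to SW, so SW runs along (−sin 174°, cos 174°); with |SW| = 31.2, W = (-53.5, -38.7). Then |ZW| = |W − Z| = 66.1.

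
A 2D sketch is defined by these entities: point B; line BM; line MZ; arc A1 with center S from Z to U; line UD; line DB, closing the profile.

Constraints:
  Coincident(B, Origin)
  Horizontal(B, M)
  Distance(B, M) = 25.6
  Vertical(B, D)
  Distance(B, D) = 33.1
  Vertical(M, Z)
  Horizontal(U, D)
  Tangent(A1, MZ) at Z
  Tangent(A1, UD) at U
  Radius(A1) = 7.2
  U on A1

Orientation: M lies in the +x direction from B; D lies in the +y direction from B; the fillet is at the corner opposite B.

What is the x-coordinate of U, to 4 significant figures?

18.40

B is at the origin; B and M share the same y with |BM| = 25.6 and M on the +x side, so M = (25.60, 0.000). B and D share the same x with |BD| = 33.1 and D on the +y side, so D = (0.000, 33.10). The virtual corner opposite B is at (25.60, 33.10). A1 meets MZ tangentially, so SZ is at right angles to MZ and tangency of A1 to UD means the radius SU is perpendicular to UD, with radius 7.2, so the center S sits 7.2 in from both sides at S = (18.40, 25.90). That places the tangent points at Z = (25.60, 25.90) on MZ and U = (18.40, 33.10) on UD. So U.x = 18.40.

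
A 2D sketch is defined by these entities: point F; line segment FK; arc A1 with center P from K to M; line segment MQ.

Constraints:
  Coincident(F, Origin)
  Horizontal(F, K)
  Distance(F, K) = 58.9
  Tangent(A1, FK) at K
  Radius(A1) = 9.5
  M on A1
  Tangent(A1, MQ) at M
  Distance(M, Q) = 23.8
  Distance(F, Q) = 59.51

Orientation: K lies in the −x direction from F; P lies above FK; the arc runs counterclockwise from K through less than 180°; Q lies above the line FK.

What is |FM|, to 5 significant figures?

50.301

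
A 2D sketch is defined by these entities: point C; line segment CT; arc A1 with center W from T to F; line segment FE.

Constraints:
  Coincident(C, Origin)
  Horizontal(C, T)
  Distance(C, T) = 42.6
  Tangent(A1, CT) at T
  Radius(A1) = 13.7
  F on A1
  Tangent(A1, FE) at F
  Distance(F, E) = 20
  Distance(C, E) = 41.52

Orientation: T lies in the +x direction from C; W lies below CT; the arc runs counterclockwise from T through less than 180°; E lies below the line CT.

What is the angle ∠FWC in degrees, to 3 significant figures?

10.9°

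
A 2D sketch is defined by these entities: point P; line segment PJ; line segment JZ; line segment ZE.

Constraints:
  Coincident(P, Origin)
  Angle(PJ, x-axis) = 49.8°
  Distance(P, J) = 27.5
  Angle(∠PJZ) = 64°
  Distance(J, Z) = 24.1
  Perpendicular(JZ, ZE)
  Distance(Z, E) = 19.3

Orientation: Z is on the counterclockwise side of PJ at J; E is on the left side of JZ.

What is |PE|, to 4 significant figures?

13.21

P is at the origin; PJ runs at 49.8° with length 27.5, so J = 27.5·(cos 49.8°, sin 49.8°) = (17.75, 21.00). ∠PJZ = 64.0°, so JZ runs at 49.8° + (180° − 64.0°) = 165.8° from the x-axis; with |JZ| = 24.1, Z = J + 24.1·(cos 165.8°, sin 165.8°) = (-5.614, 26.92). The perpendicularity gives ZE at right angles to JZ; with |ZE| = 19.3 on the left of JZ, E = Z + 19.3·(-0.2453, -0.9694) = (-10.35, 8.206). Then |PE| = |E − P| = 13.21.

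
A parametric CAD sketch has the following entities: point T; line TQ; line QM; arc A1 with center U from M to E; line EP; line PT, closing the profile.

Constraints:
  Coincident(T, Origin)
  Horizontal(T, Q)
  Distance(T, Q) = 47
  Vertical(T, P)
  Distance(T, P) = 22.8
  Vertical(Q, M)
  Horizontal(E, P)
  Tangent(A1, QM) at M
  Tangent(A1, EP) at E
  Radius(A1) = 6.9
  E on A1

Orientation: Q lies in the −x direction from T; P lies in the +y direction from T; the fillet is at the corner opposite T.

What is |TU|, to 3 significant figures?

43.1

T is at the origin; TQ is horizontal with |TQ| = 47.0 and Q on the −x side, so Q = (-47.0, 0.00). T and P share the same x with |TP| = 22.8 and P on the +y side, so P = (0.00, 22.8). The virtual corner opposite T is at (-47.0, 22.8). A1 meets QM tangentially, so UM is at right angles to QM and A1 meets EP tangentially, so UE is at right angles to EP, with radius 6.9, so the center U sits 6.9 in from both sides at U = (-40.1, 15.9). Then |TU| = |U − T| = 43.1.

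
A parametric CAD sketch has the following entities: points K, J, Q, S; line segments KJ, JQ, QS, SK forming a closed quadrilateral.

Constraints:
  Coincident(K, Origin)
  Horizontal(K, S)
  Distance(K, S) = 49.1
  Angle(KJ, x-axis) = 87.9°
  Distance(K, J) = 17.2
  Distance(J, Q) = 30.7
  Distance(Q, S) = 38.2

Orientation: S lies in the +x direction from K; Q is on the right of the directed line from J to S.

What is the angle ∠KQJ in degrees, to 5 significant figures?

25.653°

Checks: |JQ| = 30.70 ✓; |QS| = 38.20 ✓.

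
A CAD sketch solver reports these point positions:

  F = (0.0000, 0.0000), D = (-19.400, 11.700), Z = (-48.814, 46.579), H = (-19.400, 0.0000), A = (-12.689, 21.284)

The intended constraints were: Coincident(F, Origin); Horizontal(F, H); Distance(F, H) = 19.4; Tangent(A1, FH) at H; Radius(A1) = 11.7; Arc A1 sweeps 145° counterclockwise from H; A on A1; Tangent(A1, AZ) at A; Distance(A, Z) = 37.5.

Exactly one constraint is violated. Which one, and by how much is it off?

Distance(A, Z) = 37.5 — off by 6.60.

F = (0.00, 0.00) ✓; F.y = 0.00, H.y = 0.00 ✓; |FH| = 19.40 ✓; ∠(DH, HF) = 90.00° ✓; |DH| = 11.70 ✓; bearing(D→A) − bearing(D→H) = 145.0° ✓; |DA| = 11.70 ✓; ∠(DA, AZ) = 90.00° ✓; |AZ| = 44.10 ✗.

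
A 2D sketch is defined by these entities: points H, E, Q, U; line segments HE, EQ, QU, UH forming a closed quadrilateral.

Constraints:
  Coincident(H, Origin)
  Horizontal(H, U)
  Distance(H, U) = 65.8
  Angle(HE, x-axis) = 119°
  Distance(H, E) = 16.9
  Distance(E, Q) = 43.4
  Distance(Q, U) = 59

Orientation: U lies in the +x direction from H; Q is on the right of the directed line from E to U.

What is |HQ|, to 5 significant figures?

26.511

H is at the origin; HU is horizontal with |HU| = 65.8 and U in +x, so U = (65.8, 0). HE runs at 119.0° with |HE| = 16.9, so E = (-8.1933, 14.781). Q is determined by |EQ| = 43.4 and |QU| = 59.0 together: it lies at the intersection of circle(E, 43.4) and circle(U, 59.0). With |EU| = 75.455, the foot of the radical line on EU is 27.142 from E and the perpendicular offset is √(43.4² − 27.142²) = 33.865. Taking the right-of-EU solution: Q = (11.789, -23.745).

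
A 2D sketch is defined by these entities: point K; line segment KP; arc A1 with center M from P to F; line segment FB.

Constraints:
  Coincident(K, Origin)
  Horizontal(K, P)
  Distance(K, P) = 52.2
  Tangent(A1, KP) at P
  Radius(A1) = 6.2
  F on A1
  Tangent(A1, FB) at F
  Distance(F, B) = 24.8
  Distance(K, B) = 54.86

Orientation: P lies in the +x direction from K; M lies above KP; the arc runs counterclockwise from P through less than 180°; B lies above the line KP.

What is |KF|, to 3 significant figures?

58.3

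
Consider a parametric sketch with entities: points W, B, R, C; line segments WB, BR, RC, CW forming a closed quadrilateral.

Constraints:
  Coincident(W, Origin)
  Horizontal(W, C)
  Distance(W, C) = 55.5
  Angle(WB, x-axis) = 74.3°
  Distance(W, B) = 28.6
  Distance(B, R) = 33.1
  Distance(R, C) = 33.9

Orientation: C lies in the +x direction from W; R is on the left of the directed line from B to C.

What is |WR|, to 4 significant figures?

50.87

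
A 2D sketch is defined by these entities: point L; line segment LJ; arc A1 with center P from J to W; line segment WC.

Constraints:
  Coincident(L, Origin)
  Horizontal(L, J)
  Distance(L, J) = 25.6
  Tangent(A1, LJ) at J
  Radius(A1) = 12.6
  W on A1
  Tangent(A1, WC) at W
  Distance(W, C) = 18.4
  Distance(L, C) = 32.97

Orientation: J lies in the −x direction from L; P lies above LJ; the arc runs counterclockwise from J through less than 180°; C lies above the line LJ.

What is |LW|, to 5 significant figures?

17.812

Checks: L = (0.00, 0.00) ✓; |PW| = 12.60 ✓; ∠(PW, WC) = 90.00° ✓; |WC| = 18.40 ✓; |LC| = 32.97 ✓.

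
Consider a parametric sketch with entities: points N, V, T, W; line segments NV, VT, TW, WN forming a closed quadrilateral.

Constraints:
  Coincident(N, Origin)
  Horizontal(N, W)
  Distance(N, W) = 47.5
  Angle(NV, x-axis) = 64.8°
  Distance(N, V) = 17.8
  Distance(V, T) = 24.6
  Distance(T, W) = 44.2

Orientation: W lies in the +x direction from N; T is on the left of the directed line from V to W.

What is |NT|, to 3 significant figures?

42.2

N is at the origin; N and W share the same y with |NW| = 47.5 and W in +x, so W = (47.5, 0). NV runs at 64.8° with |NV| = 17.8, so V = (7.58, 16.1). T is determined by |VT| = 24.6 and |TW| = 44.2 together: it lies at the intersection of circle(V, 24.6) and circle(W, 44.2). With |VW| = 43.0, the foot of the radical line on VW is 5.86 from V and the perpendicular offset is √(24.6² − 5.86²) = 23.9. Taking the left-of-VW solution: T = (22.0, 36.1).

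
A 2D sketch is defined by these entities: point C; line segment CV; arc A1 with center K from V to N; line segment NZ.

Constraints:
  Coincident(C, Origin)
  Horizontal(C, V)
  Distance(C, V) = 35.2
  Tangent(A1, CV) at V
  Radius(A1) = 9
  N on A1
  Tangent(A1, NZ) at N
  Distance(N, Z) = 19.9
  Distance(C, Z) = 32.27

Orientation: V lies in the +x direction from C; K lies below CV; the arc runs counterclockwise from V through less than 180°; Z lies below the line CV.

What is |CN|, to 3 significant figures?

27.4

C is at the origin; CV is horizontal with |CV| = 35.2 and V on the +x side, so V = (35.2, 0.00). Since A1 is tangent to CV there, KV ⟂ CV, so K = V + (0, -9) = (35.2, -9.00). Since KN ⟂ NZ (tangency), |KZ| = √(9.0² + 19.9²) = 21.8 regardless of where N sits on A1. So Z lies on both circle(C, 32.27) and circle(K, 21.8); the below-CV intersection is Z = (20.4, -25.0). N is the foot of the tangent from Z: N = (26.7, -6.15).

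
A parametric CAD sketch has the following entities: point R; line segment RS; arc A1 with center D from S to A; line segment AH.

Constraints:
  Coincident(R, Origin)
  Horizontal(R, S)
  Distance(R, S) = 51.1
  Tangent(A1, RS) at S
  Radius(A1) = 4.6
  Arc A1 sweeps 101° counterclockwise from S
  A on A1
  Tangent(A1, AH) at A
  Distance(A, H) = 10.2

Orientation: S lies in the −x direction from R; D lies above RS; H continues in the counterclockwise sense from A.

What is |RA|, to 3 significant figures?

46.9

R is at the origin; RS is horizontal with |RS| = 51.1 and S on the −x side, so S = (-51.1, 0.00). Since A1 is tangent to RS there, DS ⟂ RS, so D = S + (0, 4.6) = (-51.1, 4.60). On A1, S sits at bearing -90° from D; a 101° counterclockwise sweep puts A at bearing 11°, so A = D + 4.6·(cos 11°, sin 11°) = (-46.6, 5.48). Then |RA| = |A − R| = 46.9.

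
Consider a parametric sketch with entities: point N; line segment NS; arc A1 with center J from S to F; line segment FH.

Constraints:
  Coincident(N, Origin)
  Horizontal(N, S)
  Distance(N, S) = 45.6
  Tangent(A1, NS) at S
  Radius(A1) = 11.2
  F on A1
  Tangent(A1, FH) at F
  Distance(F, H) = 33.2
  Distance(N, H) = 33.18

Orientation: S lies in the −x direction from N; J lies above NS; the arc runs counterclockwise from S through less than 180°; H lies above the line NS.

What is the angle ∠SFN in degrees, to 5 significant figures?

149.04°

N is at the origin; NS is horizontal with |NS| = 45.6 and S on the −x side, so S = (-45.600, 0.0000). Since A1 is tangent to NS there, JS ⟂ NS, so J = S + (0, 11.2) = (-45.600, 11.200). Since JF ⟂ FH (tangency), |JH| = √(11.2² + 33.2²) = 35.038 regardless of where F sits on A1. So H lies on both circle(N, 33.18) and circle(J, 35.038); the above-NS intersection is H = (-15.592, 29.288). F is the foot of the tangent from H: F = (-37.055, 3.9593).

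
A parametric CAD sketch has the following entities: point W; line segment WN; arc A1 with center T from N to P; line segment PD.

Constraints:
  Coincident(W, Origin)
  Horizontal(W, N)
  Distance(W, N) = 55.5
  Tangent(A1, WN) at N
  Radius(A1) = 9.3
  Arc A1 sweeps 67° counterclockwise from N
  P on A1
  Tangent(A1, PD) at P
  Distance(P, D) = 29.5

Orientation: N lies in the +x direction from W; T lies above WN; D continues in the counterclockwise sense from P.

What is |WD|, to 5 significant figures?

82.405

On A1, N sits at bearing -90° from T; a 67° counterclockwise sweep puts P at bearing -23°, so P = T + 9.3·(cos -23°, sin -23°) = (64.061, 5.6662). Since A1 is tangent to PD there, TP ⟂ PD, so PD runs along (−sin -23°, cos -23°); with |PD| = 29.5, D = (75.587, 32.821). Then |WD| = |D − W| = 82.405.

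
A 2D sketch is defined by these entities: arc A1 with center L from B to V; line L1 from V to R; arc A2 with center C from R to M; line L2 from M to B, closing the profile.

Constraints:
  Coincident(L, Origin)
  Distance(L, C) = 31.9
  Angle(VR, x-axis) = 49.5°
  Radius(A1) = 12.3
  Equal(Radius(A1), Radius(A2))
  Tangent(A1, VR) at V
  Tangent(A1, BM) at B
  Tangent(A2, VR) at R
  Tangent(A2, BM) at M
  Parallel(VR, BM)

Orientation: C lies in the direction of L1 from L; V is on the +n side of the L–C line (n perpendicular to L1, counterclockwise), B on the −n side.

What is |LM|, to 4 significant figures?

34.19

The slot axis is L1's direction at 49.5°, so u = (cos 49.5°, sin 49.5°) = (0.6494, 0.7604) and n = (−sin 49.5°, cos 49.5°) = (-0.7604, 0.6494). L is at the origin and C lies 31.9 along u from L, so C = 31.9·u = (20.72, 24.26). Tangency of A1 to both parallel lines with radius 12.3 puts V and B at L ± 12.3·n: V = (-9.353, 7.988), B = (9.353, -7.988). Equal radii place R and M the same way about C: R = C + 12.3·n = (11.36, 32.25), M = C − 12.3·n = (30.07, 16.27). Then |LM| = |M − L| = 34.19.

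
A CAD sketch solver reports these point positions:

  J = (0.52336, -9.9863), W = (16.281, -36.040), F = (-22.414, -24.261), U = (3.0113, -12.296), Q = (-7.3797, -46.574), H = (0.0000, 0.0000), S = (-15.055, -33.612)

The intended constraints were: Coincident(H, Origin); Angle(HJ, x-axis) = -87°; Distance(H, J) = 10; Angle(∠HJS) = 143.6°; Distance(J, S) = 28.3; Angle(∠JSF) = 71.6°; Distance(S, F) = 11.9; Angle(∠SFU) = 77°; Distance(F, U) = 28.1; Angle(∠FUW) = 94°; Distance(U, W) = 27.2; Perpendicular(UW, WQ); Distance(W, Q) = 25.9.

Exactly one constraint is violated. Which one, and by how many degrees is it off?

Perpendicular(UW, WQ) — off by 5.20°.

H = (0.00, 0.00) ✓; HJ at -87.00° ✓; |HJ| = 10.00 ✓; ∠HJS = 143.6° ✓; |JS| = 28.30 ✓; ∠JSF = 71.60° ✓; |SF| = 11.90 ✓; ∠SFU = 77.00° ✓; |FU| = 28.10 ✓; ∠FUW = 94.00° ✓; |UW| = 27.20 ✓; ∠(UW, WQ) = 95.20° ✗; |WQ| = 25.90 ✓.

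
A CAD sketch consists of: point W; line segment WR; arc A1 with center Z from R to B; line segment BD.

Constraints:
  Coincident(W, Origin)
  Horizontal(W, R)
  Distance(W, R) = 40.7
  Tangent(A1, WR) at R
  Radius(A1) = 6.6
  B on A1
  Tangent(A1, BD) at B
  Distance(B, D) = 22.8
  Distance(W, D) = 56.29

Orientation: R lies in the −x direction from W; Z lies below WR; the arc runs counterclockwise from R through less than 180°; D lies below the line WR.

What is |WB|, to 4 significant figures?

47.72

Checks: |WR| = 40.70 ✓; |ZB| = 6.600 ✓; ∠(ZB, BD) = 90.00° ✓; |BD| = 22.80 ✓; |WD| = 56.29 ✓.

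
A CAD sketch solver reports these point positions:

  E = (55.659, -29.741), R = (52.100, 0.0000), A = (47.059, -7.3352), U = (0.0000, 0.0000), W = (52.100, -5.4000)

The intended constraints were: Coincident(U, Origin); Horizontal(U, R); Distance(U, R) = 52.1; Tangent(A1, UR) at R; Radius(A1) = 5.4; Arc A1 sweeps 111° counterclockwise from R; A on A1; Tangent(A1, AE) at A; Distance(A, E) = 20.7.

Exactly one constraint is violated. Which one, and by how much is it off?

Distance(A, E) = 20.7 — off by 3.30.

U = (0.00, 0.00) ✓; U.y = 0.00, R.y = 0.00 ✓; |UR| = 52.10 ✓; ∠(WR, RU) = 90.00° ✓; |WR| = 5.400 ✓; bearing(W→A) − bearing(W→R) = 111.0° ✓; |WA| = 5.400 ✓; ∠(WA, AE) = 90.00° ✓; |AE| = 24.00 ✗.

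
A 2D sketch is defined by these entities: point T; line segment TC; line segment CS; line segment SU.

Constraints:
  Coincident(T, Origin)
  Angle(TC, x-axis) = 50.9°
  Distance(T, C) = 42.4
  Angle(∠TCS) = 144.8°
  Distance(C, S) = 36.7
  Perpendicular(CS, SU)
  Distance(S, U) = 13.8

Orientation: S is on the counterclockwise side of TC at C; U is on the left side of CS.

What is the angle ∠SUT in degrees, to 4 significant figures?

98.48°

T is at the origin; TC runs at 50.9° with length 42.4, so C = 42.4·(cos 50.9°, sin 50.9°) = (26.74, 32.90). ∠TCS = 144.8°, so CS runs at 50.9° + (180° − 144.8°) = 86.10° from the x-axis; with |CS| = 36.7, S = C + 36.7·(cos 86.10°, sin 86.10°) = (29.24, 69.52). CS ⟂ SU; with |SU| = 13.8 on the left of CS, U = S + 13.8·(-0.9977, 0.06802) = (15.47, 70.46). Then cos ∠SUT = US·UT / (|US||UT|), giving 98.48°.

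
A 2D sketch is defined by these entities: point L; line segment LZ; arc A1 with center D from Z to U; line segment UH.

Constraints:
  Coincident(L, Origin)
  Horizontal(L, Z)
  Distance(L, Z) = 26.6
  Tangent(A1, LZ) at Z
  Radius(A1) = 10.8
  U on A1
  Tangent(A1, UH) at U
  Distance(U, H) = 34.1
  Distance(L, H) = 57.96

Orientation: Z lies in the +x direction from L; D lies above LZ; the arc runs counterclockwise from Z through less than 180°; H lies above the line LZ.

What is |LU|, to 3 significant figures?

39.0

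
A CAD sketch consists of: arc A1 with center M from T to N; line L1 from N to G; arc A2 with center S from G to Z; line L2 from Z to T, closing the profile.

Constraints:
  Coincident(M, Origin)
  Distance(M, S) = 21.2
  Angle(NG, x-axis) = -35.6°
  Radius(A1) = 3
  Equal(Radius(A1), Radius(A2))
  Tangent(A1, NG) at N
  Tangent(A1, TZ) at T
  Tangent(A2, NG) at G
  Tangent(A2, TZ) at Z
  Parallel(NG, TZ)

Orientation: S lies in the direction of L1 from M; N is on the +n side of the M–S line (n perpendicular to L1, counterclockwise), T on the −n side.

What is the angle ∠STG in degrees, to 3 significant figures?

7.75°

The slot axis is L1's direction at -35.6°, so u = (cos -35.6°, sin -35.6°) = (0.813, -0.582) and n = (−sin -35.6°, cos -35.6°) = (0.582, 0.813). M is at the origin and S lies 21.2 along u from M, so S = 21.2·u = (17.2, -12.3). Tangency of A1 to both parallel lines with radius 3.0 puts N and T at M ± 3.0·n: N = (1.75, 2.44), T = (-1.75, -2.44). Equal radii place G and Z the same way about S: G = S + 3.0·n = (19.0, -9.90), Z = S − 3.0·n = (15.5, -14.8). Then cos ∠STG = TS·TG / (|TS||TG|), giving 7.75°.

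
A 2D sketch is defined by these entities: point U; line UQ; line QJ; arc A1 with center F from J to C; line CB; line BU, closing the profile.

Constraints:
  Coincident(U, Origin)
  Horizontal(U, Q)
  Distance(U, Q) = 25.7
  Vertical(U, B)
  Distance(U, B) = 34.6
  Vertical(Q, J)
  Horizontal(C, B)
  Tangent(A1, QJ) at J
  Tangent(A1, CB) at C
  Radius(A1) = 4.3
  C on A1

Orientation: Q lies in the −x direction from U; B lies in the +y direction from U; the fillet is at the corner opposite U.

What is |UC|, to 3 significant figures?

40.7

U is at the origin; UQ is horizontal with |UQ| = 25.7 and Q on the −x side, so Q = (-25.7, 0.00). UB is vertical with |UB| = 34.6 and B on the +y side, so B = (0.00, 34.6). The virtual corner opposite U is at (-25.7, 34.6). A1 meets QJ tangentially, so FJ is at right angles to QJ and tangency of A1 to CB means the radius FC is perpendicular to CB, with radius 4.3, so the center F sits 4.3 in from both sides at F = (-21.4, 30.3). That places the tangent points at J = (-25.7, 30.3) on QJ and C = (-21.4, 34.6) on CB. Then |UC| = |C − U| = 40.7.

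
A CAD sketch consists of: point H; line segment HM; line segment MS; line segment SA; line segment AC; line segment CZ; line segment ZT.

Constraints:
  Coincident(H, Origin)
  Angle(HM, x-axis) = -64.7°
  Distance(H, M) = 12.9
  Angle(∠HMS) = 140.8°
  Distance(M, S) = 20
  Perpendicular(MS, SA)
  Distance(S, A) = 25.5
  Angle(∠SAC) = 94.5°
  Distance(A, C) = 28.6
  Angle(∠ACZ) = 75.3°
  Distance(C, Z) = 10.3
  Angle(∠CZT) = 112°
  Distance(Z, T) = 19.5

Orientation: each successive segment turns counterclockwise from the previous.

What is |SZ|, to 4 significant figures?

31.97

H is at the origin; HM runs at -64.7° with length 12.9, so M = (5.513, -11.66). ∠HMS = 140.8° gives MS at -25.50° from the x-axis; with |MS| = 20.0, S = (23.56, -20.27). MS is perpendicular to SA, so SA runs at 64.50°; with |SA| = 25.5, A = (34.54, 2.743). ∠SAC = 94.5° gives AC at 150.0° from the x-axis; with |AC| = 28.6, C = (9.774, 17.04). ∠ACZ = 75.3° gives CZ at -105.3° from the x-axis; with |CZ| = 10.3, Z = (7.056, 7.108). Then |SZ| = |Z − S| = 31.97.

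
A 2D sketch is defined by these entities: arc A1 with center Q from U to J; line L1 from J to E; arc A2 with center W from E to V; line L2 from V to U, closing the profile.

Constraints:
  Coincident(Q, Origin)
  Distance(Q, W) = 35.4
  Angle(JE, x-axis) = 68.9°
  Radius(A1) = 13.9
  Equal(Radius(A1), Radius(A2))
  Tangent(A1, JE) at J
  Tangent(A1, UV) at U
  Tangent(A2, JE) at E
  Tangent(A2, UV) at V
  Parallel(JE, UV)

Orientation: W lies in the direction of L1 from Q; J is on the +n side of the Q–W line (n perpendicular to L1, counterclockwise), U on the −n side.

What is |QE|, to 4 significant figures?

38.03

The slot axis is L1's direction at 68.9°, so u = (cos 68.9°, sin 68.9°) = (0.3600, 0.9330) and n = (−sin 68.9°, cos 68.9°) = (-0.9330, 0.3600). Q is at the origin and W lies 35.4 along u from Q, so W = 35.4·u = (12.74, 33.03). Tangency of A1 to both parallel lines with radius 13.9 puts J and U at Q ± 13.9·n: J = (-12.97, 5.004), U = (12.97, -5.004). Equal radii place E and V the same way about W: E = W + 13.9·n = (-0.2242, 38.03), V = W − 13.9·n = (25.71, 28.02). Then |QE| = |E − Q| = 38.03.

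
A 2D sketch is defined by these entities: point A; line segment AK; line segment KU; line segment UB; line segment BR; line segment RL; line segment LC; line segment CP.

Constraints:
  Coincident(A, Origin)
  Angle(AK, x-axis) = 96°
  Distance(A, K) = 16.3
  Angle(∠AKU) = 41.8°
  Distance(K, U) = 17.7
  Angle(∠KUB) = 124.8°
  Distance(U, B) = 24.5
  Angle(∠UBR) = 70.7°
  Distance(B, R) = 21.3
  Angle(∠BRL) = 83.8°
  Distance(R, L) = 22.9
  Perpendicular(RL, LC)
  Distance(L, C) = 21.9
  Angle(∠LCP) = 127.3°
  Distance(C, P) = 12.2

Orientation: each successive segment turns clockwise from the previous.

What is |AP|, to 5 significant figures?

25.934

A is at the origin; AK runs at 96.0° with length 16.3, so K = (-1.7038, 16.211). ∠AKU = 41.8° gives KU at -42.200° from the x-axis; with |KU| = 17.7, U = (11.408, 4.3213). ∠KUB = 124.8° gives UB at -97.400° from the x-axis; with |UB| = 24.5, B = (8.2529, -19.975). ∠UBR = 70.7° gives BR at 153.30° from the x-axis; with |BR| = 21.3, R = (-10.776, -10.404). ∠BRL = 83.8° gives RL at 57.100° from the x-axis; with |RL| = 22.9, L = (1.6628, 8.8231). RL is perpendicular to LC, so LC runs at -32.900°; with |LC| = 21.9, C = (20.050, -3.0724). ∠LCP = 127.3° gives CP at -85.600° from the x-axis; with |CP| = 12.2, P = (20.986, -15.236). Then |AP| = |P − A| = 25.934.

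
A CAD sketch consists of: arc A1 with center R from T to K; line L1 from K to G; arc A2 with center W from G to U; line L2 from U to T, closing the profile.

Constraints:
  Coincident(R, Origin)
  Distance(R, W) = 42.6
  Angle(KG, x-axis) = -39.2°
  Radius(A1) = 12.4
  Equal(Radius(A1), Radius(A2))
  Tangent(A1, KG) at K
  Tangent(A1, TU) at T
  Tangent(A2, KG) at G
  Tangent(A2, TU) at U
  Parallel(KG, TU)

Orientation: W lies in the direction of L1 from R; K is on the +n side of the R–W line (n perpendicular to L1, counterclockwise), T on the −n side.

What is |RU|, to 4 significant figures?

44.37

Tangency of A1 to both parallel lines with radius 12.4 puts K and T at R ± 12.4·n: K = (7.837, 9.609), T = (-7.837, -9.609). Equal radii place G and U the same way about W: G = W + 12.4·n = (40.85, -17.32), U = W − 12.4·n = (25.18, -36.53). Then |RU| = |U − R| = 44.37.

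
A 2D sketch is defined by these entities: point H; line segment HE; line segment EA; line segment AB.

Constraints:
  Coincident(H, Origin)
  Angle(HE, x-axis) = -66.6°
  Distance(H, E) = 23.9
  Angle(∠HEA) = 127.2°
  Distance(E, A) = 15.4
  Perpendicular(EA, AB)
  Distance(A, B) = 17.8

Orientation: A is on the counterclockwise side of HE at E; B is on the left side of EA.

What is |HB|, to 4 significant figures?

29.88

H is at the origin; HE runs at -66.6° with length 23.9, so E = 23.9·(cos -66.6°, sin -66.6°) = (9.492, -21.93). ∠HEA = 127.2°, so EA runs at -66.6° + (180° − 127.2°) = -13.80° from the x-axis; with |EA| = 15.4, A = E + 15.4·(cos -13.80°, sin -13.80°) = (24.45, -25.61). EA ⟂ AB; with |AB| = 17.8 on the left of EA, B = A + 17.8·(0.2385, 0.9711) = (28.69, -8.322). Then |HB| = |B − H| = 29.88.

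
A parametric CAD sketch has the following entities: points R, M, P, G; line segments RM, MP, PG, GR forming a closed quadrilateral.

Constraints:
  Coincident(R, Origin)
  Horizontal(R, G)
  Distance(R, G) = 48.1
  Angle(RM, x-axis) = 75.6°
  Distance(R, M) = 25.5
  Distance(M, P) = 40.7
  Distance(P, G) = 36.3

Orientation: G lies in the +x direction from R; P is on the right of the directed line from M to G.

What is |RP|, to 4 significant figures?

21.30

Checks: |MP| = 40.70 ✓; |PG| = 36.30 ✓.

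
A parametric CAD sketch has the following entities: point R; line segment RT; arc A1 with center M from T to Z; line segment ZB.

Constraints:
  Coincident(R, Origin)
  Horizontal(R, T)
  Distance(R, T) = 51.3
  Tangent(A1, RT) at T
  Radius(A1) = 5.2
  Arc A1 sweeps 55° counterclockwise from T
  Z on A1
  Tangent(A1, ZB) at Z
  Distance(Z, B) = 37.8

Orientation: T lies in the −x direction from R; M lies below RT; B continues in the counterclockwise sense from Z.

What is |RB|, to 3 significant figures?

84.1

R is at the origin; RT is horizontal with |RT| = 51.3 and T on the −x side, so T = (-51.3, 0.00). A1 meets RT tangentially, so MT is at right angles to RT, so M = T + (0, -5.2) = (-51.3, -5.20). On A1, T sits at bearing 90° from M; a 55° counterclockwise sweep puts Z at bearing 145°, so Z = M + 5.2·(cos 145°, sin 145°) = (-55.6, -2.22). A1 meets ZB tangentially, so MZ is at right angles to ZB, so ZB runs along (−sin 145°, cos 145°); with |ZB| = 37.8, B = (-77.2, -33.2). Then |RB| = |B − R| = 84.1.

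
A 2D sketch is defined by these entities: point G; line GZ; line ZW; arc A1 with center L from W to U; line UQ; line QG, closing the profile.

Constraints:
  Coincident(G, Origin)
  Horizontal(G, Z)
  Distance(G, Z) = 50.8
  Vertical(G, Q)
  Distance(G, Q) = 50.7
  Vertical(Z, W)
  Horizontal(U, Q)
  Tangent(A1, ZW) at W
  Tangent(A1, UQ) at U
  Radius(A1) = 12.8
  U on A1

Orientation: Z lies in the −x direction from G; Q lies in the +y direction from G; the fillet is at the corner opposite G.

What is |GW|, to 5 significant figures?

63.380

The virtual corner opposite G is at (-50.800, 50.700). The tangent condition forces LW to be normal to ZW and the tangent condition forces LU to be normal to UQ, with radius 12.8, so the center L sits 12.8 in from both sides at L = (-38.000, 37.900). That places the tangent points at W = (-50.800, 37.900) on ZW and U = (-38.000, 50.700) on UQ. Then |GW| = |W − G| = 63.380.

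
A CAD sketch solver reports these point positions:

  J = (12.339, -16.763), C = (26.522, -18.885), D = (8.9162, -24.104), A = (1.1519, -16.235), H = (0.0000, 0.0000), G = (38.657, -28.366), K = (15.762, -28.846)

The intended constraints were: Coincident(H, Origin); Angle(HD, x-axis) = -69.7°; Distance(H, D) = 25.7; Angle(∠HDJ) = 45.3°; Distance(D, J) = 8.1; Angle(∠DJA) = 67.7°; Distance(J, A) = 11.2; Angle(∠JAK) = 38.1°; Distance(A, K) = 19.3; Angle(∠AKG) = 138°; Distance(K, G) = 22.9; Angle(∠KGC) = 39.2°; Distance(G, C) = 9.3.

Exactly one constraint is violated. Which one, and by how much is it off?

Distance(G, C) = 9.3 — off by 6.10.

H = (0.00, 0.00) ✓; HD at -69.70° ✓; |HD| = 25.70 ✓; ∠HDJ = 45.30° ✓; |DJ| = 8.100 ✓; ∠DJA = 67.70° ✓; |JA| = 11.20 ✓; ∠JAK = 38.10° ✓; |AK| = 19.30 ✓; ∠AKG = 138.0° ✓; |KG| = 22.90 ✓; ∠KGC = 39.20° ✓; |GC| = 15.40 ✗.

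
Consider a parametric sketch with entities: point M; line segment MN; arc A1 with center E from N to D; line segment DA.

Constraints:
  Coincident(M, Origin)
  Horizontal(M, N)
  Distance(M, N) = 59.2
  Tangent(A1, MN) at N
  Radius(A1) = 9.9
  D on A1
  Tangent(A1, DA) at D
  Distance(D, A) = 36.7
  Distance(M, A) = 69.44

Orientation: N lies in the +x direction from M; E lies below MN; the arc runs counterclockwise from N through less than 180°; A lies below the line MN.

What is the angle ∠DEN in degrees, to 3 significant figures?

92.8°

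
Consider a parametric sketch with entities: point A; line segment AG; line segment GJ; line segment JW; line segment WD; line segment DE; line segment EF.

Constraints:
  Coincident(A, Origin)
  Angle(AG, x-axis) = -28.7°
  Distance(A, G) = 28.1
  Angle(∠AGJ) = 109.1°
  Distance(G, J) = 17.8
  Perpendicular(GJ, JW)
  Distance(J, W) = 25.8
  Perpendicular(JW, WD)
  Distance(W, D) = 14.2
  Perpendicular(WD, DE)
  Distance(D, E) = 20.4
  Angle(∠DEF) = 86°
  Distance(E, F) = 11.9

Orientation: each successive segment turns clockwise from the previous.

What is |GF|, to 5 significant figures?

16.678

A is at the origin; AG runs at -28.7° with length 28.1, so G = (24.648, -13.494). ∠AGJ = 109.1° gives GJ at -99.600° from the x-axis; with |GJ| = 17.8, J = (21.679, -31.045). The perpendicularity gives JW at right angles to GJ, so JW runs at 170.40°; with |JW| = 25.8, W = (-3.7594, -26.742). The perpendicularity gives WD at right angles to JW, so WD runs at 80.400°; with |WD| = 14.2, D = (-1.3913, -12.741). WD is perpendicular to DE, so DE runs at -9.6000°; with |DE| = 20.4, E = (18.723, -16.143). ∠DEF = 86.0° gives EF at -103.60° from the x-axis; with |EF| = 11.9, F = (15.925, -27.710). Then |GF| = |F − G| = 16.678.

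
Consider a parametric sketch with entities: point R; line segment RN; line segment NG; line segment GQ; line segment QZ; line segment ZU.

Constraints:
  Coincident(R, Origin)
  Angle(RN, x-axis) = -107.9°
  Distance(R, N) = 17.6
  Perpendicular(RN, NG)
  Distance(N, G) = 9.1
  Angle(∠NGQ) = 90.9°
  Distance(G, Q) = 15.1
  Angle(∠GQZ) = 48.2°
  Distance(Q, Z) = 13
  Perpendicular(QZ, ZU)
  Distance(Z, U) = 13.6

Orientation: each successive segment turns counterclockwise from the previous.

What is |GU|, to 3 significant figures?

3.76

R is at the origin; RN runs at -107.9° with length 17.6, so N = (-5.41, -16.7). The perpendicularity gives NG at right angles to RN, so NG runs at -17.9°; with |NG| = 9.1, G = (3.25, -19.5). ∠NGQ = 90.9° gives GQ at 71.2° from the x-axis; with |GQ| = 15.1, Q = (8.12, -5.25). ∠GQZ = 48.2° gives QZ at -157° from the x-axis; with |QZ| = 13.0, Z = (-3.85, -10.3). QZ ⟂ ZU, so ZU runs at -67.0°; with |ZU| = 13.6, U = (1.46, -22.8). Then |GU| = |U − G| = 3.76.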